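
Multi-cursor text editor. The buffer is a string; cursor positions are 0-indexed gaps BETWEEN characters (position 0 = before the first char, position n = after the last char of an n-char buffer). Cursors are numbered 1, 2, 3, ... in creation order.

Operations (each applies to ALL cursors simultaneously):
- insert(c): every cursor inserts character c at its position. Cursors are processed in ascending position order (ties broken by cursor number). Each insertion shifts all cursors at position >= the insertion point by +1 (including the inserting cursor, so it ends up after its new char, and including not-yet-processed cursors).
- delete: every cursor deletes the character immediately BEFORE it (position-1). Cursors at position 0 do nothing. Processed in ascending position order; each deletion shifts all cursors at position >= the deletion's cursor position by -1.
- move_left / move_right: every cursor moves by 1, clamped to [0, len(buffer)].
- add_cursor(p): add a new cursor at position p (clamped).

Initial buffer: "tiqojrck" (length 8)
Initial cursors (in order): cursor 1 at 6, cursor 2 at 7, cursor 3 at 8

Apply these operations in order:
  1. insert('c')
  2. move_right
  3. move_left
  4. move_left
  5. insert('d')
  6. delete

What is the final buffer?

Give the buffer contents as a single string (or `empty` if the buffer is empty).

Answer: tiqojrccckc

Derivation:
After op 1 (insert('c')): buffer="tiqojrccckc" (len 11), cursors c1@7 c2@9 c3@11, authorship ......1.2.3
After op 2 (move_right): buffer="tiqojrccckc" (len 11), cursors c1@8 c2@10 c3@11, authorship ......1.2.3
After op 3 (move_left): buffer="tiqojrccckc" (len 11), cursors c1@7 c2@9 c3@10, authorship ......1.2.3
After op 4 (move_left): buffer="tiqojrccckc" (len 11), cursors c1@6 c2@8 c3@9, authorship ......1.2.3
After op 5 (insert('d')): buffer="tiqojrdccdcdkc" (len 14), cursors c1@7 c2@10 c3@12, authorship ......11.223.3
After op 6 (delete): buffer="tiqojrccckc" (len 11), cursors c1@6 c2@8 c3@9, authorship ......1.2.3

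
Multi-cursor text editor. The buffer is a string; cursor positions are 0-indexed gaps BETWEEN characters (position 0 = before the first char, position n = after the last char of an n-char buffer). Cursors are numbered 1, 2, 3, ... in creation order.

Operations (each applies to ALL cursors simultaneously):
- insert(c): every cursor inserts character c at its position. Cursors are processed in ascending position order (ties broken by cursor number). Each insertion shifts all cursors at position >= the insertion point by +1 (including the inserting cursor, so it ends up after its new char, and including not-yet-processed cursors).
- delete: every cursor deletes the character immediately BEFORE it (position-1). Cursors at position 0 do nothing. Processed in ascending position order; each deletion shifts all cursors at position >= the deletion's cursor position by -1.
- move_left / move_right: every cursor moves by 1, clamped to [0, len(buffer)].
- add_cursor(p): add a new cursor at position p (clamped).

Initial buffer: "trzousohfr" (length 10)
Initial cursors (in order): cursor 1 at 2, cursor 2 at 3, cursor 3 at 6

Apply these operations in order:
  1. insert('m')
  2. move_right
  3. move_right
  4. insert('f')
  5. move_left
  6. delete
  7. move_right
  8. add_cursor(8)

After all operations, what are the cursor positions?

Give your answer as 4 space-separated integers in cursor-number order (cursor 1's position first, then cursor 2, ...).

Answer: 5 7 11 8

Derivation:
After op 1 (insert('m')): buffer="trmzmousmohfr" (len 13), cursors c1@3 c2@5 c3@9, authorship ..1.2...3....
After op 2 (move_right): buffer="trmzmousmohfr" (len 13), cursors c1@4 c2@6 c3@10, authorship ..1.2...3....
After op 3 (move_right): buffer="trmzmousmohfr" (len 13), cursors c1@5 c2@7 c3@11, authorship ..1.2...3....
After op 4 (insert('f')): buffer="trmzmfoufsmohffr" (len 16), cursors c1@6 c2@9 c3@14, authorship ..1.21..2.3..3..
After op 5 (move_left): buffer="trmzmfoufsmohffr" (len 16), cursors c1@5 c2@8 c3@13, authorship ..1.21..2.3..3..
After op 6 (delete): buffer="trmzfofsmoffr" (len 13), cursors c1@4 c2@6 c3@10, authorship ..1.1.2.3.3..
After op 7 (move_right): buffer="trmzfofsmoffr" (len 13), cursors c1@5 c2@7 c3@11, authorship ..1.1.2.3.3..
After op 8 (add_cursor(8)): buffer="trmzfofsmoffr" (len 13), cursors c1@5 c2@7 c4@8 c3@11, authorship ..1.1.2.3.3..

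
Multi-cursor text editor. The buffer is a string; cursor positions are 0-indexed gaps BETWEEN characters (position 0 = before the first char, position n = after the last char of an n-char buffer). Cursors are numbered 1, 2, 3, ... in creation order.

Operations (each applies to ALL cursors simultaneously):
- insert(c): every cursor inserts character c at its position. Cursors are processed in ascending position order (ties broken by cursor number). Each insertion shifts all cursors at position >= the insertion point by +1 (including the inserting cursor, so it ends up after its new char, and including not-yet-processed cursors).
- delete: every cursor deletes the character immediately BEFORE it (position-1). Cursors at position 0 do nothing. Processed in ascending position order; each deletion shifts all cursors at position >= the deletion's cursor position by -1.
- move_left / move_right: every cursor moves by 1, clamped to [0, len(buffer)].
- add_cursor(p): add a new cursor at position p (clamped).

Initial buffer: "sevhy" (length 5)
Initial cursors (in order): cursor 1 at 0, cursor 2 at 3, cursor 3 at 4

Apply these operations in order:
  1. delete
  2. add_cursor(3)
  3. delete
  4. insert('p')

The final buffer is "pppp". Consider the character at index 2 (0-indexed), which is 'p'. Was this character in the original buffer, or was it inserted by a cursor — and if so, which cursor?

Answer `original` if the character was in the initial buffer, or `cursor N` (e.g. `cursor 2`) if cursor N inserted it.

Answer: cursor 3

Derivation:
After op 1 (delete): buffer="sey" (len 3), cursors c1@0 c2@2 c3@2, authorship ...
After op 2 (add_cursor(3)): buffer="sey" (len 3), cursors c1@0 c2@2 c3@2 c4@3, authorship ...
After op 3 (delete): buffer="" (len 0), cursors c1@0 c2@0 c3@0 c4@0, authorship 
After op 4 (insert('p')): buffer="pppp" (len 4), cursors c1@4 c2@4 c3@4 c4@4, authorship 1234
Authorship (.=original, N=cursor N): 1 2 3 4
Index 2: author = 3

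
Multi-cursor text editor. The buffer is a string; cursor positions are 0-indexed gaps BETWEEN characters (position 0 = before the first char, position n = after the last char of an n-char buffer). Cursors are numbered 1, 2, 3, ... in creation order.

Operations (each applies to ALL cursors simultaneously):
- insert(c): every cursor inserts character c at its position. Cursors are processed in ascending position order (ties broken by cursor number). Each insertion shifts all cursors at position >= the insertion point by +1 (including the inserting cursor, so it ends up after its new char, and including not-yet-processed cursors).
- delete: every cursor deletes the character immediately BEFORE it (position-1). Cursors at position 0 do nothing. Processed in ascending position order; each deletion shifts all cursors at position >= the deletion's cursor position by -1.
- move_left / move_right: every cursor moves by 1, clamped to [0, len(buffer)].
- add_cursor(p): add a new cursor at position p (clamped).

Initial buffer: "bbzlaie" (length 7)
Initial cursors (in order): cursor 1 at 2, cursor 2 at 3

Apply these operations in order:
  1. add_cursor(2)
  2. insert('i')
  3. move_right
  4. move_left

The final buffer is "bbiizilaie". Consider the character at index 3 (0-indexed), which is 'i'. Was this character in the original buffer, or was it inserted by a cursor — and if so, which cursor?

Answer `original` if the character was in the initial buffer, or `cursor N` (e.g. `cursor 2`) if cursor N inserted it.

Answer: cursor 3

Derivation:
After op 1 (add_cursor(2)): buffer="bbzlaie" (len 7), cursors c1@2 c3@2 c2@3, authorship .......
After op 2 (insert('i')): buffer="bbiizilaie" (len 10), cursors c1@4 c3@4 c2@6, authorship ..13.2....
After op 3 (move_right): buffer="bbiizilaie" (len 10), cursors c1@5 c3@5 c2@7, authorship ..13.2....
After op 4 (move_left): buffer="bbiizilaie" (len 10), cursors c1@4 c3@4 c2@6, authorship ..13.2....
Authorship (.=original, N=cursor N): . . 1 3 . 2 . . . .
Index 3: author = 3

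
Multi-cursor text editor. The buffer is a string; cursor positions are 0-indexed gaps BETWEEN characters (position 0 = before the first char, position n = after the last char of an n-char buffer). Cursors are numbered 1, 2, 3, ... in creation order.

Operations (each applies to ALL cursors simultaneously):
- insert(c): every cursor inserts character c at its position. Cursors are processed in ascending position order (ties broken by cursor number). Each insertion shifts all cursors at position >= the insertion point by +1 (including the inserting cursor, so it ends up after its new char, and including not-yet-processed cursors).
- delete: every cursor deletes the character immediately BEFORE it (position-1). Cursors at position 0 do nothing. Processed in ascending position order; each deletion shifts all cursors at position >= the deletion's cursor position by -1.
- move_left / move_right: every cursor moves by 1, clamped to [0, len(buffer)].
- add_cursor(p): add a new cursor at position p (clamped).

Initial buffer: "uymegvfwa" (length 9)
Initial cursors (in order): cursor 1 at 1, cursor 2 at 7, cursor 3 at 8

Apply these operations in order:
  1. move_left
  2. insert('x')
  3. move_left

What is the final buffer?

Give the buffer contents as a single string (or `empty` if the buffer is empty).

Answer: xuymegvxfxwa

Derivation:
After op 1 (move_left): buffer="uymegvfwa" (len 9), cursors c1@0 c2@6 c3@7, authorship .........
After op 2 (insert('x')): buffer="xuymegvxfxwa" (len 12), cursors c1@1 c2@8 c3@10, authorship 1......2.3..
After op 3 (move_left): buffer="xuymegvxfxwa" (len 12), cursors c1@0 c2@7 c3@9, authorship 1......2.3..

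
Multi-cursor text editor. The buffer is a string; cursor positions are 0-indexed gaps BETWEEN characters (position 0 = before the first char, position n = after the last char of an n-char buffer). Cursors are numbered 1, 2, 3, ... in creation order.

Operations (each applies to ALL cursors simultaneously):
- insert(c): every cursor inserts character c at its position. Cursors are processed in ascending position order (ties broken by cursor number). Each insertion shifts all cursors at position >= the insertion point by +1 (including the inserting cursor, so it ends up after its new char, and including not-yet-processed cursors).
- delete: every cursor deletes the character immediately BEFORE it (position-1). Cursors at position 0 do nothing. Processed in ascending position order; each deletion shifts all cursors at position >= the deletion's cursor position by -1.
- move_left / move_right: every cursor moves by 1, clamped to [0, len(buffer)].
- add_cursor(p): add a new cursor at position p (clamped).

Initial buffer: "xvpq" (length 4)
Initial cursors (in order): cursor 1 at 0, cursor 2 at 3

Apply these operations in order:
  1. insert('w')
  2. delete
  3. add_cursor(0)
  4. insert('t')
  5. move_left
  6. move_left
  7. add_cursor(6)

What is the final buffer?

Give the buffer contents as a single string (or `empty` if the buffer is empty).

After op 1 (insert('w')): buffer="wxvpwq" (len 6), cursors c1@1 c2@5, authorship 1...2.
After op 2 (delete): buffer="xvpq" (len 4), cursors c1@0 c2@3, authorship ....
After op 3 (add_cursor(0)): buffer="xvpq" (len 4), cursors c1@0 c3@0 c2@3, authorship ....
After op 4 (insert('t')): buffer="ttxvptq" (len 7), cursors c1@2 c3@2 c2@6, authorship 13...2.
After op 5 (move_left): buffer="ttxvptq" (len 7), cursors c1@1 c3@1 c2@5, authorship 13...2.
After op 6 (move_left): buffer="ttxvptq" (len 7), cursors c1@0 c3@0 c2@4, authorship 13...2.
After op 7 (add_cursor(6)): buffer="ttxvptq" (len 7), cursors c1@0 c3@0 c2@4 c4@6, authorship 13...2.

Answer: ttxvptq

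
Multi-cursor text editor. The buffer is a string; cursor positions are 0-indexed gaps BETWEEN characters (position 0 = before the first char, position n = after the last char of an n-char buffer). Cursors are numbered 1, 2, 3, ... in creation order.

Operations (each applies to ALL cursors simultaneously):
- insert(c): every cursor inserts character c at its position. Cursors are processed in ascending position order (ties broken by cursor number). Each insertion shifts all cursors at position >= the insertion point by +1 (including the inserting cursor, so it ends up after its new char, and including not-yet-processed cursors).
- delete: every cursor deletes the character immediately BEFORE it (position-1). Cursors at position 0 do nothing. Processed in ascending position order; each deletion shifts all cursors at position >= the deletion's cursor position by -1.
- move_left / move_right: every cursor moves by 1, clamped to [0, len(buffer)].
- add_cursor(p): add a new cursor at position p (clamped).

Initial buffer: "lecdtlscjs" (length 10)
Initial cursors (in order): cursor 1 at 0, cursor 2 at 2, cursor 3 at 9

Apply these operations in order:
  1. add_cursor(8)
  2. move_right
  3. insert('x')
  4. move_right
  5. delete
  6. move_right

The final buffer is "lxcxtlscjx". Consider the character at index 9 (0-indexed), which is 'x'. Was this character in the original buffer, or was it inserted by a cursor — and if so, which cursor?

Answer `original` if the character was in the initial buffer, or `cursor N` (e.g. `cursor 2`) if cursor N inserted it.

After op 1 (add_cursor(8)): buffer="lecdtlscjs" (len 10), cursors c1@0 c2@2 c4@8 c3@9, authorship ..........
After op 2 (move_right): buffer="lecdtlscjs" (len 10), cursors c1@1 c2@3 c4@9 c3@10, authorship ..........
After op 3 (insert('x')): buffer="lxecxdtlscjxsx" (len 14), cursors c1@2 c2@5 c4@12 c3@14, authorship .1..2......4.3
After op 4 (move_right): buffer="lxecxdtlscjxsx" (len 14), cursors c1@3 c2@6 c4@13 c3@14, authorship .1..2......4.3
After op 5 (delete): buffer="lxcxtlscjx" (len 10), cursors c1@2 c2@4 c3@10 c4@10, authorship .1.2.....4
After op 6 (move_right): buffer="lxcxtlscjx" (len 10), cursors c1@3 c2@5 c3@10 c4@10, authorship .1.2.....4
Authorship (.=original, N=cursor N): . 1 . 2 . . . . . 4
Index 9: author = 4

Answer: cursor 4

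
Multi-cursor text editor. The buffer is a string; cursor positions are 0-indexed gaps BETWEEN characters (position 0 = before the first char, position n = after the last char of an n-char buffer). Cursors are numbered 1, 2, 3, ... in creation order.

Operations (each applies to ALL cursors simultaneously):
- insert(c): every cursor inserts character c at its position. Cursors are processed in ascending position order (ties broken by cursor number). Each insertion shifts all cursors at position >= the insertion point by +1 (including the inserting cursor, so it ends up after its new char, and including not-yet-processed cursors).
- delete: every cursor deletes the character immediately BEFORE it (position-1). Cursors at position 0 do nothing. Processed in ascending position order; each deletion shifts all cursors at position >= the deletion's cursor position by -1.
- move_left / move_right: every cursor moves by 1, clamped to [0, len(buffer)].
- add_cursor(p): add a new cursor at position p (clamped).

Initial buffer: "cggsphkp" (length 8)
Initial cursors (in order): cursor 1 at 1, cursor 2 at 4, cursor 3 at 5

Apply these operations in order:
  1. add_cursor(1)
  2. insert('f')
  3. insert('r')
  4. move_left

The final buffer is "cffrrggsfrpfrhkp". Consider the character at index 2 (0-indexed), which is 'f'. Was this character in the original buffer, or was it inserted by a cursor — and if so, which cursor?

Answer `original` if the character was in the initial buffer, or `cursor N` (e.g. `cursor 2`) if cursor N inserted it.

Answer: cursor 4

Derivation:
After op 1 (add_cursor(1)): buffer="cggsphkp" (len 8), cursors c1@1 c4@1 c2@4 c3@5, authorship ........
After op 2 (insert('f')): buffer="cffggsfpfhkp" (len 12), cursors c1@3 c4@3 c2@7 c3@9, authorship .14...2.3...
After op 3 (insert('r')): buffer="cffrrggsfrpfrhkp" (len 16), cursors c1@5 c4@5 c2@10 c3@13, authorship .1414...22.33...
After op 4 (move_left): buffer="cffrrggsfrpfrhkp" (len 16), cursors c1@4 c4@4 c2@9 c3@12, authorship .1414...22.33...
Authorship (.=original, N=cursor N): . 1 4 1 4 . . . 2 2 . 3 3 . . .
Index 2: author = 4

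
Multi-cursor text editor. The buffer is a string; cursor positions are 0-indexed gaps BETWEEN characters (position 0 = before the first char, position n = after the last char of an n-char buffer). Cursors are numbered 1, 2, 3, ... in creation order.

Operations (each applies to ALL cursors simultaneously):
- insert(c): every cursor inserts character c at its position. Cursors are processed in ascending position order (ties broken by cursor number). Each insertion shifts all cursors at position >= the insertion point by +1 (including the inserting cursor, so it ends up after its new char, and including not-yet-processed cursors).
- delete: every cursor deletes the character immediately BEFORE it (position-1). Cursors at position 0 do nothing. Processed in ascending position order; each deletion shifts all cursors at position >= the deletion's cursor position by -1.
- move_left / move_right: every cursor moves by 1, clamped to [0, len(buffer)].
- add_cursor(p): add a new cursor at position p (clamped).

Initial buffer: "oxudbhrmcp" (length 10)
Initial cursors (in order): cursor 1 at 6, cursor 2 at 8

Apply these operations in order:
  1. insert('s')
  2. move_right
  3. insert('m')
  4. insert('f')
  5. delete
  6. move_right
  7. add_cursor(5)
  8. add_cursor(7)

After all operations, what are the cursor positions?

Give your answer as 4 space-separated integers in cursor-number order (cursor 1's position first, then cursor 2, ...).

After op 1 (insert('s')): buffer="oxudbhsrmscp" (len 12), cursors c1@7 c2@10, authorship ......1..2..
After op 2 (move_right): buffer="oxudbhsrmscp" (len 12), cursors c1@8 c2@11, authorship ......1..2..
After op 3 (insert('m')): buffer="oxudbhsrmmscmp" (len 14), cursors c1@9 c2@13, authorship ......1.1.2.2.
After op 4 (insert('f')): buffer="oxudbhsrmfmscmfp" (len 16), cursors c1@10 c2@15, authorship ......1.11.2.22.
After op 5 (delete): buffer="oxudbhsrmmscmp" (len 14), cursors c1@9 c2@13, authorship ......1.1.2.2.
After op 6 (move_right): buffer="oxudbhsrmmscmp" (len 14), cursors c1@10 c2@14, authorship ......1.1.2.2.
After op 7 (add_cursor(5)): buffer="oxudbhsrmmscmp" (len 14), cursors c3@5 c1@10 c2@14, authorship ......1.1.2.2.
After op 8 (add_cursor(7)): buffer="oxudbhsrmmscmp" (len 14), cursors c3@5 c4@7 c1@10 c2@14, authorship ......1.1.2.2.

Answer: 10 14 5 7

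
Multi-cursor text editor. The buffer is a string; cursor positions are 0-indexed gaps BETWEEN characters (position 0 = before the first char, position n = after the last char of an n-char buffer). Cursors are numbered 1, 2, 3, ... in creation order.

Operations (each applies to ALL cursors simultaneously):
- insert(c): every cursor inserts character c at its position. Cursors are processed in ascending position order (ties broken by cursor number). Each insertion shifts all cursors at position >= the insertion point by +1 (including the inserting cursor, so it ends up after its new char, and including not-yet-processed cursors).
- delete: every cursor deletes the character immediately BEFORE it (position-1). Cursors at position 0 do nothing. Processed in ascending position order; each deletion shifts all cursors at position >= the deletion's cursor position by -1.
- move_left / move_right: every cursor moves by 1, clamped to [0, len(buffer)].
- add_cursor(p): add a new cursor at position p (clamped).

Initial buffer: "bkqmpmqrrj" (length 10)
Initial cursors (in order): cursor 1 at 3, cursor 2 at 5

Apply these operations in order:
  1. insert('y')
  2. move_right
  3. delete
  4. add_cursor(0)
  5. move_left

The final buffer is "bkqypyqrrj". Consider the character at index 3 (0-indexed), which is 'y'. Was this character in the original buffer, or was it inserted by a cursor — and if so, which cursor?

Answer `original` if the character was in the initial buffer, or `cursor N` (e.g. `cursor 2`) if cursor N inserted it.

Answer: cursor 1

Derivation:
After op 1 (insert('y')): buffer="bkqympymqrrj" (len 12), cursors c1@4 c2@7, authorship ...1..2.....
After op 2 (move_right): buffer="bkqympymqrrj" (len 12), cursors c1@5 c2@8, authorship ...1..2.....
After op 3 (delete): buffer="bkqypyqrrj" (len 10), cursors c1@4 c2@6, authorship ...1.2....
After op 4 (add_cursor(0)): buffer="bkqypyqrrj" (len 10), cursors c3@0 c1@4 c2@6, authorship ...1.2....
After op 5 (move_left): buffer="bkqypyqrrj" (len 10), cursors c3@0 c1@3 c2@5, authorship ...1.2....
Authorship (.=original, N=cursor N): . . . 1 . 2 . . . .
Index 3: author = 1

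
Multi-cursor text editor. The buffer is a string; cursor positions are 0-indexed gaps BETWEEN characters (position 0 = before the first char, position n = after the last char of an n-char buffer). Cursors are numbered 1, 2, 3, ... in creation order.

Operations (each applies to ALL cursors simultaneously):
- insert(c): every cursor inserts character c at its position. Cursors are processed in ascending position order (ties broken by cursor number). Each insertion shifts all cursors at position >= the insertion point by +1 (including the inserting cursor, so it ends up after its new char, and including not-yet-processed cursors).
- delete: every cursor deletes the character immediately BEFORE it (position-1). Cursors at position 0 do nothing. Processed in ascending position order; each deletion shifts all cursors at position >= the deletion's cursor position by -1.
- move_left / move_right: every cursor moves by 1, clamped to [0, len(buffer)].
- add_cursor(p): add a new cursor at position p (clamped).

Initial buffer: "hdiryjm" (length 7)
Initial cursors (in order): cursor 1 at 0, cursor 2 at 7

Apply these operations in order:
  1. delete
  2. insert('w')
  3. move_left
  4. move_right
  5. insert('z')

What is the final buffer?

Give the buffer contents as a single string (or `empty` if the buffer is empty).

Answer: wzhdiryjwz

Derivation:
After op 1 (delete): buffer="hdiryj" (len 6), cursors c1@0 c2@6, authorship ......
After op 2 (insert('w')): buffer="whdiryjw" (len 8), cursors c1@1 c2@8, authorship 1......2
After op 3 (move_left): buffer="whdiryjw" (len 8), cursors c1@0 c2@7, authorship 1......2
After op 4 (move_right): buffer="whdiryjw" (len 8), cursors c1@1 c2@8, authorship 1......2
After op 5 (insert('z')): buffer="wzhdiryjwz" (len 10), cursors c1@2 c2@10, authorship 11......22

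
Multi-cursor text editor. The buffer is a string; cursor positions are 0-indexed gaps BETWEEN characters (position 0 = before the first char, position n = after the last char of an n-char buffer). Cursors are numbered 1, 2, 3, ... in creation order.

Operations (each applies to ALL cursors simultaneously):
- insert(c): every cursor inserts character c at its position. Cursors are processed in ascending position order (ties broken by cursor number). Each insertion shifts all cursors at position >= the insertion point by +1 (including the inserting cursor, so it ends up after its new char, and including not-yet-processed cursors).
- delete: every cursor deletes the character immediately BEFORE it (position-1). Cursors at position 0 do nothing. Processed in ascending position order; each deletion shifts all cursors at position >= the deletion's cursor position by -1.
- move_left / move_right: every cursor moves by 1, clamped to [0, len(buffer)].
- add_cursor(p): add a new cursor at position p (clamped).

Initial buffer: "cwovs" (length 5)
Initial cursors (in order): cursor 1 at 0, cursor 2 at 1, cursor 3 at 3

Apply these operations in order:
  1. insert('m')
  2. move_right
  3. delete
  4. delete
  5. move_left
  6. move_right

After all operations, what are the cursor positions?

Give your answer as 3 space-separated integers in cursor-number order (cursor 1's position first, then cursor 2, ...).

Answer: 1 1 1

Derivation:
After op 1 (insert('m')): buffer="mcmwomvs" (len 8), cursors c1@1 c2@3 c3@6, authorship 1.2..3..
After op 2 (move_right): buffer="mcmwomvs" (len 8), cursors c1@2 c2@4 c3@7, authorship 1.2..3..
After op 3 (delete): buffer="mmoms" (len 5), cursors c1@1 c2@2 c3@4, authorship 12.3.
After op 4 (delete): buffer="os" (len 2), cursors c1@0 c2@0 c3@1, authorship ..
After op 5 (move_left): buffer="os" (len 2), cursors c1@0 c2@0 c3@0, authorship ..
After op 6 (move_right): buffer="os" (len 2), cursors c1@1 c2@1 c3@1, authorship ..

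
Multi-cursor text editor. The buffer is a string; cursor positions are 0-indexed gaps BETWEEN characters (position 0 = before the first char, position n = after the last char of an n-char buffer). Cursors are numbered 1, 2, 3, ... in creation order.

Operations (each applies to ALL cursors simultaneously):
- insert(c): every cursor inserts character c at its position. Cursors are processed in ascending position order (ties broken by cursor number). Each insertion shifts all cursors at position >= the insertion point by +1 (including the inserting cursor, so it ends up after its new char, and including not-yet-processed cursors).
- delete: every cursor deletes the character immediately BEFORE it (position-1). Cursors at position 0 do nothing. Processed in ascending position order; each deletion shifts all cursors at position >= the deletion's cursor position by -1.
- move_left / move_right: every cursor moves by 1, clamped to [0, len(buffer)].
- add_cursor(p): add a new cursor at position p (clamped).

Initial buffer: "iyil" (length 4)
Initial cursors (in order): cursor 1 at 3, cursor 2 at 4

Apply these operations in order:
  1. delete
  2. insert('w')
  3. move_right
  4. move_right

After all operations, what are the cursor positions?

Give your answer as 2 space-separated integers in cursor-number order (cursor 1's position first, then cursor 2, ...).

After op 1 (delete): buffer="iy" (len 2), cursors c1@2 c2@2, authorship ..
After op 2 (insert('w')): buffer="iyww" (len 4), cursors c1@4 c2@4, authorship ..12
After op 3 (move_right): buffer="iyww" (len 4), cursors c1@4 c2@4, authorship ..12
After op 4 (move_right): buffer="iyww" (len 4), cursors c1@4 c2@4, authorship ..12

Answer: 4 4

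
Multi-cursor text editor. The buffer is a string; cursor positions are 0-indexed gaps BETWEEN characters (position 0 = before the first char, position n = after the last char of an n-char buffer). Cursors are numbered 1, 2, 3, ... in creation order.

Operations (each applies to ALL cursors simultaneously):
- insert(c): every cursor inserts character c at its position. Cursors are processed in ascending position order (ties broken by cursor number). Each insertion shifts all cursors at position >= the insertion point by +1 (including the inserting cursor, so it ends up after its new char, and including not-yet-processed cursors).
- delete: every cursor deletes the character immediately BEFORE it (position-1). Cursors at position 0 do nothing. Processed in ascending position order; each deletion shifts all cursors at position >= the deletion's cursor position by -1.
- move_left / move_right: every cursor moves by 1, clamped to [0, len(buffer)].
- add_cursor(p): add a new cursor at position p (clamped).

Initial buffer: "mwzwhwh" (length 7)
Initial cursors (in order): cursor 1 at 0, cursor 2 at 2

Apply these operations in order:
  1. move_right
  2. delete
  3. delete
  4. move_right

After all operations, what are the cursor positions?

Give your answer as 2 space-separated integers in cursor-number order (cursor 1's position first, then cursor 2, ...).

After op 1 (move_right): buffer="mwzwhwh" (len 7), cursors c1@1 c2@3, authorship .......
After op 2 (delete): buffer="wwhwh" (len 5), cursors c1@0 c2@1, authorship .....
After op 3 (delete): buffer="whwh" (len 4), cursors c1@0 c2@0, authorship ....
After op 4 (move_right): buffer="whwh" (len 4), cursors c1@1 c2@1, authorship ....

Answer: 1 1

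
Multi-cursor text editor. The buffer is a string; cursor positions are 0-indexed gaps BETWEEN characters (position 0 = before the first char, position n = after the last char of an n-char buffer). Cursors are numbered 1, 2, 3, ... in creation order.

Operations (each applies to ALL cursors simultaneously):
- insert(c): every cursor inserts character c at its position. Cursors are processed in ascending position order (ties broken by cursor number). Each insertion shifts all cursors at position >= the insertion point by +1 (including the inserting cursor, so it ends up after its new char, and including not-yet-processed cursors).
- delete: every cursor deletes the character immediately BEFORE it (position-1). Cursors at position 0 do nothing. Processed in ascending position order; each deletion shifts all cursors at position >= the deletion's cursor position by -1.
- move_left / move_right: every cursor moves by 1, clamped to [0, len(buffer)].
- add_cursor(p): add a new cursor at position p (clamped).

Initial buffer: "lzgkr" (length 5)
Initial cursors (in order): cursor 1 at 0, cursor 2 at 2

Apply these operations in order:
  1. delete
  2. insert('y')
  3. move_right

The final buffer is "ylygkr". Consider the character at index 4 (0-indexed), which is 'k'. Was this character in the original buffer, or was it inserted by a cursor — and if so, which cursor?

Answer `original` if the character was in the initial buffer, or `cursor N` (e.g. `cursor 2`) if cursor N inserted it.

Answer: original

Derivation:
After op 1 (delete): buffer="lgkr" (len 4), cursors c1@0 c2@1, authorship ....
After op 2 (insert('y')): buffer="ylygkr" (len 6), cursors c1@1 c2@3, authorship 1.2...
After op 3 (move_right): buffer="ylygkr" (len 6), cursors c1@2 c2@4, authorship 1.2...
Authorship (.=original, N=cursor N): 1 . 2 . . .
Index 4: author = original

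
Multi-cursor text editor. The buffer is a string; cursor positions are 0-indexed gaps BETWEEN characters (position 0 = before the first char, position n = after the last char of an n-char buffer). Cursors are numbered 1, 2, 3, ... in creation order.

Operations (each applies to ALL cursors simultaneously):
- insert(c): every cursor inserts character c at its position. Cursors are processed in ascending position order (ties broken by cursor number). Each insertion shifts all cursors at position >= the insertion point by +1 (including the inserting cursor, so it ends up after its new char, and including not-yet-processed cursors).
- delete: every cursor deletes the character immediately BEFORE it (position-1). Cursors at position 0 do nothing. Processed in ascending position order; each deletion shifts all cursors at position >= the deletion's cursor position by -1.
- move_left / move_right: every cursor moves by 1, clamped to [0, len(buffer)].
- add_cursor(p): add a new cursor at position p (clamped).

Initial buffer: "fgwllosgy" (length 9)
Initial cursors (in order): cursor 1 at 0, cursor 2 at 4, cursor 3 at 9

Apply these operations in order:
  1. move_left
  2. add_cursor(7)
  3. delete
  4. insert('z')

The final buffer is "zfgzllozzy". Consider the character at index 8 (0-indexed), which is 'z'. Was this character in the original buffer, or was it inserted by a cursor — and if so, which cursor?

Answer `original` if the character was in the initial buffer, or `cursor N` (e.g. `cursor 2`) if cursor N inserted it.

After op 1 (move_left): buffer="fgwllosgy" (len 9), cursors c1@0 c2@3 c3@8, authorship .........
After op 2 (add_cursor(7)): buffer="fgwllosgy" (len 9), cursors c1@0 c2@3 c4@7 c3@8, authorship .........
After op 3 (delete): buffer="fglloy" (len 6), cursors c1@0 c2@2 c3@5 c4@5, authorship ......
After op 4 (insert('z')): buffer="zfgzllozzy" (len 10), cursors c1@1 c2@4 c3@9 c4@9, authorship 1..2...34.
Authorship (.=original, N=cursor N): 1 . . 2 . . . 3 4 .
Index 8: author = 4

Answer: cursor 4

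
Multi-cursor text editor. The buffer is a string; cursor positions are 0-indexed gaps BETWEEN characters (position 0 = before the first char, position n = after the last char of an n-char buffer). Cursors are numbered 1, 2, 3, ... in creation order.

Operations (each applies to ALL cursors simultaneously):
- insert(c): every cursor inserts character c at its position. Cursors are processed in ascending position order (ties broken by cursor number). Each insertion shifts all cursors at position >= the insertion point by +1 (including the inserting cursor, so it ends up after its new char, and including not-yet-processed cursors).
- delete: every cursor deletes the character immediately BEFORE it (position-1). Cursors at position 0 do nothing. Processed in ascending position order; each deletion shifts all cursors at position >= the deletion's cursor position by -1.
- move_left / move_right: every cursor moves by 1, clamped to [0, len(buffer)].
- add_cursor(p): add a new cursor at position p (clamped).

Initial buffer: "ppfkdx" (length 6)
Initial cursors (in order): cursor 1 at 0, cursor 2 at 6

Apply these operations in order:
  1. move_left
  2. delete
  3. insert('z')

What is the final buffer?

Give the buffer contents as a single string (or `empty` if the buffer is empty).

After op 1 (move_left): buffer="ppfkdx" (len 6), cursors c1@0 c2@5, authorship ......
After op 2 (delete): buffer="ppfkx" (len 5), cursors c1@0 c2@4, authorship .....
After op 3 (insert('z')): buffer="zppfkzx" (len 7), cursors c1@1 c2@6, authorship 1....2.

Answer: zppfkzx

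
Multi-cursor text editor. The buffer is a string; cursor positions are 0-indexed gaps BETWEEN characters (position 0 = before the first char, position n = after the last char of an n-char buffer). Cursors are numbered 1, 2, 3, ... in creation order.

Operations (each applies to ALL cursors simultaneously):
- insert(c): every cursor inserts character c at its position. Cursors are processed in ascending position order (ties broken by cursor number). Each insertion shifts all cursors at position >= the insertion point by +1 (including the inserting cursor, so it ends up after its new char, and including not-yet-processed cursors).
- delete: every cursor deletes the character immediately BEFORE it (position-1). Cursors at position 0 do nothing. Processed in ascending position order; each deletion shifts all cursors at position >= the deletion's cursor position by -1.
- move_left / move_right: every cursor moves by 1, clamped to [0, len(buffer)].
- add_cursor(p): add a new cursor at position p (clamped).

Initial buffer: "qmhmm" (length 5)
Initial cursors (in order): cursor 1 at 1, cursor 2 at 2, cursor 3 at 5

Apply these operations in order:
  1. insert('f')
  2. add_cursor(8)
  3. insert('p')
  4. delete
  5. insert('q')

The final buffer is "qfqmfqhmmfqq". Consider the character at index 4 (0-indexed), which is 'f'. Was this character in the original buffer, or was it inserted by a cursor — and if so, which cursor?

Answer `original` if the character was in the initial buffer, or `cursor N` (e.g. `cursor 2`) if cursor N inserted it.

Answer: cursor 2

Derivation:
After op 1 (insert('f')): buffer="qfmfhmmf" (len 8), cursors c1@2 c2@4 c3@8, authorship .1.2...3
After op 2 (add_cursor(8)): buffer="qfmfhmmf" (len 8), cursors c1@2 c2@4 c3@8 c4@8, authorship .1.2...3
After op 3 (insert('p')): buffer="qfpmfphmmfpp" (len 12), cursors c1@3 c2@6 c3@12 c4@12, authorship .11.22...334
After op 4 (delete): buffer="qfmfhmmf" (len 8), cursors c1@2 c2@4 c3@8 c4@8, authorship .1.2...3
After op 5 (insert('q')): buffer="qfqmfqhmmfqq" (len 12), cursors c1@3 c2@6 c3@12 c4@12, authorship .11.22...334
Authorship (.=original, N=cursor N): . 1 1 . 2 2 . . . 3 3 4
Index 4: author = 2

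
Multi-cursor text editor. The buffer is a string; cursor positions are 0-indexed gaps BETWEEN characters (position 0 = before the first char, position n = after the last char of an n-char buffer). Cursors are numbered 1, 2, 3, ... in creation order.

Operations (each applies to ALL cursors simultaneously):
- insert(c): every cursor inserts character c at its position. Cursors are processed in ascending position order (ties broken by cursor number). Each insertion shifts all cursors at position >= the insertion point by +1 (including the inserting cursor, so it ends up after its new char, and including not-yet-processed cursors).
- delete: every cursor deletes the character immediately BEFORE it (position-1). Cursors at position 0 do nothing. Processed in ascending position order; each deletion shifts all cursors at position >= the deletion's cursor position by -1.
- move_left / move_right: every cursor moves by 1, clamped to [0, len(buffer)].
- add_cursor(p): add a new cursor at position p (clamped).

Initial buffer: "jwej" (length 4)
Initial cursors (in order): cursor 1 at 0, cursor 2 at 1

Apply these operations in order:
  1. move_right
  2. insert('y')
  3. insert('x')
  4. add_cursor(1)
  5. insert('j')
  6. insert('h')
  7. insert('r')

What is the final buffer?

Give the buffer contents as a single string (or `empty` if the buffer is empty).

After op 1 (move_right): buffer="jwej" (len 4), cursors c1@1 c2@2, authorship ....
After op 2 (insert('y')): buffer="jywyej" (len 6), cursors c1@2 c2@4, authorship .1.2..
After op 3 (insert('x')): buffer="jyxwyxej" (len 8), cursors c1@3 c2@6, authorship .11.22..
After op 4 (add_cursor(1)): buffer="jyxwyxej" (len 8), cursors c3@1 c1@3 c2@6, authorship .11.22..
After op 5 (insert('j')): buffer="jjyxjwyxjej" (len 11), cursors c3@2 c1@5 c2@9, authorship .3111.222..
After op 6 (insert('h')): buffer="jjhyxjhwyxjhej" (len 14), cursors c3@3 c1@7 c2@12, authorship .331111.2222..
After op 7 (insert('r')): buffer="jjhryxjhrwyxjhrej" (len 17), cursors c3@4 c1@9 c2@15, authorship .33311111.22222..

Answer: jjhryxjhrwyxjhrej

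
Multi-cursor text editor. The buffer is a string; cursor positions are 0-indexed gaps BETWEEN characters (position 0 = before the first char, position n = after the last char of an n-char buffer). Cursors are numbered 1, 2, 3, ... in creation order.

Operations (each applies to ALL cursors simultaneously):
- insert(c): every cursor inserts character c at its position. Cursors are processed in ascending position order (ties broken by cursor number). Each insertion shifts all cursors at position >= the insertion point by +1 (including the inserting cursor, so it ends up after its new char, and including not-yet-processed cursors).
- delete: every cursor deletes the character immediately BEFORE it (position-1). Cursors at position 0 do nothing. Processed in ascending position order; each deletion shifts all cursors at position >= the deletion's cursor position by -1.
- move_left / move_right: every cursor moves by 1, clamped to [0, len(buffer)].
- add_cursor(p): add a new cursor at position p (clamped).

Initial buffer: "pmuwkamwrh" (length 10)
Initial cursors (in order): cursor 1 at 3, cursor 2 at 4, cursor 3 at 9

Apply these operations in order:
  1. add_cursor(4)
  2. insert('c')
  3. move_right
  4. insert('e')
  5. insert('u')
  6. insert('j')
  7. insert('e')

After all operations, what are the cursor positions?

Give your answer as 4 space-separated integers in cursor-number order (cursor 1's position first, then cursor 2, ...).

Answer: 9 20 30 20

Derivation:
After op 1 (add_cursor(4)): buffer="pmuwkamwrh" (len 10), cursors c1@3 c2@4 c4@4 c3@9, authorship ..........
After op 2 (insert('c')): buffer="pmucwcckamwrch" (len 14), cursors c1@4 c2@7 c4@7 c3@13, authorship ...1.24.....3.
After op 3 (move_right): buffer="pmucwcckamwrch" (len 14), cursors c1@5 c2@8 c4@8 c3@14, authorship ...1.24.....3.
After op 4 (insert('e')): buffer="pmucwecckeeamwrche" (len 18), cursors c1@6 c2@11 c4@11 c3@18, authorship ...1.124.24....3.3
After op 5 (insert('u')): buffer="pmucweucckeeuuamwrcheu" (len 22), cursors c1@7 c2@14 c4@14 c3@22, authorship ...1.1124.2424....3.33
After op 6 (insert('j')): buffer="pmucweujcckeeuujjamwrcheuj" (len 26), cursors c1@8 c2@17 c4@17 c3@26, authorship ...1.11124.242424....3.333
After op 7 (insert('e')): buffer="pmucweujecckeeuujjeeamwrcheuje" (len 30), cursors c1@9 c2@20 c4@20 c3@30, authorship ...1.111124.24242424....3.3333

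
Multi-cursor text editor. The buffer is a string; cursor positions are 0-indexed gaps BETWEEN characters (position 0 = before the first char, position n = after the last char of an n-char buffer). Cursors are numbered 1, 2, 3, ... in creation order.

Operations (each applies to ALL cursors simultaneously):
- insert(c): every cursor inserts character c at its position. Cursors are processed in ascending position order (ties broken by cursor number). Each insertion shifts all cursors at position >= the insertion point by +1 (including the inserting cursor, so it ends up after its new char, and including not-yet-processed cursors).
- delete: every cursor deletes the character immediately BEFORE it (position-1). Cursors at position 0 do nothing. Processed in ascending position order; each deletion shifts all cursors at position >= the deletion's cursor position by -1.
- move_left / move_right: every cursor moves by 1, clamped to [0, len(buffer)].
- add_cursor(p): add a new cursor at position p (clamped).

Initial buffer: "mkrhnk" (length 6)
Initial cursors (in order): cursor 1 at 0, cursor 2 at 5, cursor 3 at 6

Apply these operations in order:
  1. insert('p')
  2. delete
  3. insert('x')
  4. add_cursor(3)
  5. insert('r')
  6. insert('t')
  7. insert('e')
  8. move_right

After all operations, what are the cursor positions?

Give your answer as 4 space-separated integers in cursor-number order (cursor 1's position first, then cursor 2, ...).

After op 1 (insert('p')): buffer="pmkrhnpkp" (len 9), cursors c1@1 c2@7 c3@9, authorship 1.....2.3
After op 2 (delete): buffer="mkrhnk" (len 6), cursors c1@0 c2@5 c3@6, authorship ......
After op 3 (insert('x')): buffer="xmkrhnxkx" (len 9), cursors c1@1 c2@7 c3@9, authorship 1.....2.3
After op 4 (add_cursor(3)): buffer="xmkrhnxkx" (len 9), cursors c1@1 c4@3 c2@7 c3@9, authorship 1.....2.3
After op 5 (insert('r')): buffer="xrmkrrhnxrkxr" (len 13), cursors c1@2 c4@5 c2@10 c3@13, authorship 11..4...22.33
After op 6 (insert('t')): buffer="xrtmkrtrhnxrtkxrt" (len 17), cursors c1@3 c4@7 c2@13 c3@17, authorship 111..44...222.333
After op 7 (insert('e')): buffer="xrtemkrterhnxrtekxrte" (len 21), cursors c1@4 c4@9 c2@16 c3@21, authorship 1111..444...2222.3333
After op 8 (move_right): buffer="xrtemkrterhnxrtekxrte" (len 21), cursors c1@5 c4@10 c2@17 c3@21, authorship 1111..444...2222.3333

Answer: 5 17 21 10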